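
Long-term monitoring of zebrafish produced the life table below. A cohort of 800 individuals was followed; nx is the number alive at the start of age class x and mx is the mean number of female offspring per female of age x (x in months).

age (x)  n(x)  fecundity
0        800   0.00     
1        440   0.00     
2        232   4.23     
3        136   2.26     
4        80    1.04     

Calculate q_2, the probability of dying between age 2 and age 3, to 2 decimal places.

0.41

lx = nx/n0 = nx/800: 1, 0.55, 0.29, 0.17, 0.1
q_2 = (l_2 − l_3) / l_2 = (0.29 − 0.17) / 0.29
     = 0.12 / 0.29 = 0.413793… → 0.41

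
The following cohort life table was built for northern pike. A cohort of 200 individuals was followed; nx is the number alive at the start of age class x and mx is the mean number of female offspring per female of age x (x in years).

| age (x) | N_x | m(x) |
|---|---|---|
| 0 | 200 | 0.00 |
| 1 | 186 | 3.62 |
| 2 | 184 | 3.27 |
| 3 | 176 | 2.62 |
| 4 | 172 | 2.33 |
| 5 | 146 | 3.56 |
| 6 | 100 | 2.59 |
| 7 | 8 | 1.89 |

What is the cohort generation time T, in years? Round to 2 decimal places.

3.11

lx = nx/n0 = nx/200: 1, 0.93, 0.92, 0.88, 0.86, 0.73, 0.5, 0.04
lx·mx: 0, 3.3666, 3.0084, 2.3056, 2.0038, 2.5988, 1.295, 0.0756 → R0 = 14.6538
x·lx·mx: 0, 3.3666, 6.0168, 6.9168, 8.0152, 12.994, 7.77, 0.5292 → Σ = 45.6086
T = 45.6086 / 14.6538 = 3.112408… → 3.11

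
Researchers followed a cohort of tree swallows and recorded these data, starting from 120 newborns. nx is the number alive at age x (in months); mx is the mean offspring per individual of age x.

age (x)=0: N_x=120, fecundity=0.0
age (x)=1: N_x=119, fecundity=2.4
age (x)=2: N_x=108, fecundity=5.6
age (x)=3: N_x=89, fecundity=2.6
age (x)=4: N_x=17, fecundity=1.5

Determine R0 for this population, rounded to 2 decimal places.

9.56

lx = nx/n0 = nx/120: 1, 0.99167…, 0.9, 0.74167…, 0.14167…
lx·mx by age: 0, 2.38…, 5.04, 1.928333…, 0.2125…
R0 = Σ lx·mx = 9.560833… → 9.56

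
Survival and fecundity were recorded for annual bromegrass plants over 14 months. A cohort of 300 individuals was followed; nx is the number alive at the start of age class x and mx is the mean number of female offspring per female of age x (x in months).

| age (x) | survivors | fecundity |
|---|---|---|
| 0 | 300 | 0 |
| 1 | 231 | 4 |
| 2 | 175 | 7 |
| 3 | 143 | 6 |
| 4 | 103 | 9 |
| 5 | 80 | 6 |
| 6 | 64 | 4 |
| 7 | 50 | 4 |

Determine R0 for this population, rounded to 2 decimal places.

16.23

lx = nx/n0 = nx/300: 1, 0.77, 0.58333…, 0.47667…, 0.34333…, 0.26667…, 0.21333…, 0.16667…
lx·mx by age: 0, 3.08, 4.083333…, 2.86…, 3.09…, 1.6…, 0.853333…, 0.666667…
R0 = Σ lx·mx = 16.233333… → 16.23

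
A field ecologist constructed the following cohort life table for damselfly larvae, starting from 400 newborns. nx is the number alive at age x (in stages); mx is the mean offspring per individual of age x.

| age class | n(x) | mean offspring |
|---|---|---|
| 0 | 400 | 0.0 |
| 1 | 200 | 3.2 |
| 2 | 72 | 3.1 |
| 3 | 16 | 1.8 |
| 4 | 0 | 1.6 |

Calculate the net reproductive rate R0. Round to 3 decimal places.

2.230

lx = nx/n0 = nx/400: 1, 0.5, 0.18, 0.04, 0
lx·mx by age: 0, 1.6, 0.558, 0.072, 0
R0 = Σ lx·mx = 2.23 → 2.230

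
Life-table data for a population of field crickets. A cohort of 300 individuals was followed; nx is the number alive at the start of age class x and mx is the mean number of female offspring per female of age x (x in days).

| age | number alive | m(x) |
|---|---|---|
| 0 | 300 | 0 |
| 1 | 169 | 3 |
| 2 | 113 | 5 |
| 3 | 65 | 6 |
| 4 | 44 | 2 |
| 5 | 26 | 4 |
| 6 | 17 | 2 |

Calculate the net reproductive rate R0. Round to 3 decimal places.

lx = nx/n0 = nx/300: 1, 0.56333…, 0.37667…, 0.21667…, 0.14667…, 0.08667…, 0.05667…
lx·mx by age: 0, 1.69…, 1.883333…, 1.3…, 0.293333…, 0.346667…, 0.113333…
R0 = Σ lx·mx = 5.626667… → 5.627

5.627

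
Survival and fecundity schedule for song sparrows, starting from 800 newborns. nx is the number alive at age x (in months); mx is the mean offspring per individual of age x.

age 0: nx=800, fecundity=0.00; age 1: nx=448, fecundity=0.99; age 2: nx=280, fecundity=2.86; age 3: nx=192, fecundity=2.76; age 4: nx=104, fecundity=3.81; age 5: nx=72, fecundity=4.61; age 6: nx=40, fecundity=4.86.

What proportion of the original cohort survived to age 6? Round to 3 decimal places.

l_6 = n_6/n_0 = 40/800 = 0.05 → 0.050

0.050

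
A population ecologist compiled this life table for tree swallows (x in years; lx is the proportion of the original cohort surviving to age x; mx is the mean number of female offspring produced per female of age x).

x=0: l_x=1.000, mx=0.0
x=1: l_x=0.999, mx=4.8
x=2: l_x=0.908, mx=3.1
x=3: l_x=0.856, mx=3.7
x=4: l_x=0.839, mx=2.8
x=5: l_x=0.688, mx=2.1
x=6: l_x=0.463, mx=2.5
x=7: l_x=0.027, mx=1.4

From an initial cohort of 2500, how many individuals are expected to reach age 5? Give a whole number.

Expected survivors = N0 · l_5 = 2500 × 0.688 = 1720 → 1720

1720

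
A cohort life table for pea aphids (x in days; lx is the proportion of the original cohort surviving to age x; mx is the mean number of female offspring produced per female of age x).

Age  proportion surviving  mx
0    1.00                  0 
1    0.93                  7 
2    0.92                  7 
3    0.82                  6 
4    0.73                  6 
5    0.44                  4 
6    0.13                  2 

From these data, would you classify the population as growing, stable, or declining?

R0 = Σ lx·mx = 0 + 6.51 + 6.44 + 4.92 + 4.38 + 1.76 + 0.26 = 24.27
R0 > 1, so the population is growing.

growing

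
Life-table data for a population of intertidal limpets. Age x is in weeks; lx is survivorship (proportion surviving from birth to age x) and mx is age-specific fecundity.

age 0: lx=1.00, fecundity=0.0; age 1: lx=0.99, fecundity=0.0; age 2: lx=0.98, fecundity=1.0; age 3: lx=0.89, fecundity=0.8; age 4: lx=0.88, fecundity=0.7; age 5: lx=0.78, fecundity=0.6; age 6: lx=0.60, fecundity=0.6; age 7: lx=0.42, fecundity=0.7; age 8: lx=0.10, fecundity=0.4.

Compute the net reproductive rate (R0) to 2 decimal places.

lx·mx by age: 0, 0, 0.98, 0.712, 0.616, 0.468, 0.36, 0.294, 0.04
R0 = Σ lx·mx = 3.47 → 3.47

3.47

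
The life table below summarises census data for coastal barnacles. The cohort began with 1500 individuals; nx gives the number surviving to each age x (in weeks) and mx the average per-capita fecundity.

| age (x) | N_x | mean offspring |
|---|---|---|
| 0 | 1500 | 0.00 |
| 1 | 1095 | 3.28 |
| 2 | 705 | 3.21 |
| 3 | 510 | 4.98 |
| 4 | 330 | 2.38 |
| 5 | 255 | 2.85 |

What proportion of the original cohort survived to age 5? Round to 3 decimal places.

l_5 = n_5/n_0 = 255/1500 = 0.17 → 0.170

0.170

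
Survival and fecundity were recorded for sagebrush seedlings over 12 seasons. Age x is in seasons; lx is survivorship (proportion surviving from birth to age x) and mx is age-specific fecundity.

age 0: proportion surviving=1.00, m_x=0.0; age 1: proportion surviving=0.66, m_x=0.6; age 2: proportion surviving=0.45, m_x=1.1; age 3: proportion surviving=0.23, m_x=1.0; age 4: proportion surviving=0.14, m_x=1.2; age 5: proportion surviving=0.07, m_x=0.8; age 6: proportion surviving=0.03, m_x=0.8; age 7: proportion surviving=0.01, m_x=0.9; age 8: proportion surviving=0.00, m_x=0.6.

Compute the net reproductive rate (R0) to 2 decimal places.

1.38

lx·mx by age: 0, 0.396, 0.495, 0.23, 0.168, 0.056, 0.024, 0.009, 0
R0 = Σ lx·mx = 1.378 → 1.38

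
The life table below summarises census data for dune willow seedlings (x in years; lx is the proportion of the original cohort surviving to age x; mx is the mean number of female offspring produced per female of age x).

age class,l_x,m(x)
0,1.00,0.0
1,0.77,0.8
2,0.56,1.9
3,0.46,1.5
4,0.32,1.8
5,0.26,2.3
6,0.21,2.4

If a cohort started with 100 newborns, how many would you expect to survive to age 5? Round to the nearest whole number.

Expected survivors = N0 · l_5 = 100 × 0.26 = 26 → 26

26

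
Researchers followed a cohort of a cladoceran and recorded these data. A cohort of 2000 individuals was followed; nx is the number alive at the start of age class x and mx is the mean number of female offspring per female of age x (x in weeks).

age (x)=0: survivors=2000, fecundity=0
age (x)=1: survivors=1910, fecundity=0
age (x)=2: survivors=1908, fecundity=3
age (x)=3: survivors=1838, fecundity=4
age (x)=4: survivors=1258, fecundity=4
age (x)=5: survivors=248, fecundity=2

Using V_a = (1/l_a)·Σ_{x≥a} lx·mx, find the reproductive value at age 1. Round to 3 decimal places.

9.740

lx = nx/n0 = nx/2000: 1, 0.955, 0.954, 0.919, 0.629, 0.124
lx·mx for x ≥ 1: 0, 2.862, 3.676, 2.516, 0.248 → sum = 9.302
V_1 = 9.302 / l_1 = 9.302 / 0.955 = 9.740314… → 9.740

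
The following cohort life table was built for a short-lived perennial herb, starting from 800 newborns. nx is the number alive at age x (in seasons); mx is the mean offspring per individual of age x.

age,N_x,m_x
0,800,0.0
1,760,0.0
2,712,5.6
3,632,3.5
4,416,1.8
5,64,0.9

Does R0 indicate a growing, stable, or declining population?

lx = nx/n0 = nx/800: 1, 0.95, 0.89, 0.79, 0.52, 0.08
R0 = Σ lx·mx = 0 + 0 + 4.984 + 2.765 + 0.936 + 0.072 = 8.757
R0 > 1, so the population is growing.

growing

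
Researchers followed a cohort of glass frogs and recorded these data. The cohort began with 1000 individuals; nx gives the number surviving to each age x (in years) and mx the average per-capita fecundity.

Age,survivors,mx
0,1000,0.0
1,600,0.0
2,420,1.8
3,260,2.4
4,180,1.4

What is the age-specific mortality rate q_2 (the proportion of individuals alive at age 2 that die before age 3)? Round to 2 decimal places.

0.38

lx = nx/n0 = nx/1000: 1, 0.6, 0.42, 0.26, 0.18
q_2 = (l_2 − l_3) / l_2 = (0.42 − 0.26) / 0.42
     = 0.16 / 0.42 = 0.380952… → 0.38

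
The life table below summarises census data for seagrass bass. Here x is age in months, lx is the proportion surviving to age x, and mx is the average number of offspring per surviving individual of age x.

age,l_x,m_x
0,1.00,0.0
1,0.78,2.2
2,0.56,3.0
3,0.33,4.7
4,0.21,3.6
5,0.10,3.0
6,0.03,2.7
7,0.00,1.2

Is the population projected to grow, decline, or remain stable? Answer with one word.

growing

R0 = Σ lx·mx = 0 + 1.716 + 1.68 + 1.551 + 0.756 + 0.3 + 0.081 + 0 = 6.084
R0 > 1, so the population is growing.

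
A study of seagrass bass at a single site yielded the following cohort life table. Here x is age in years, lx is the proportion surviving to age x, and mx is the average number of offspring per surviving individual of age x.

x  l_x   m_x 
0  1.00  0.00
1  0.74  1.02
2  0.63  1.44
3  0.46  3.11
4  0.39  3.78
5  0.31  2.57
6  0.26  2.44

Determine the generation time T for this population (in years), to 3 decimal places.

lx·mx: 0, 0.7548, 0.9072, 1.4306, 1.4742, 0.7967, 0.6344 → R0 = 5.9979
x·lx·mx: 0, 0.7548, 1.8144, 4.2918, 5.8968, 3.9835, 3.8064 → Σ = 20.5477
T = 20.5477 / 5.9979 = 3.425816… → 3.426

3.426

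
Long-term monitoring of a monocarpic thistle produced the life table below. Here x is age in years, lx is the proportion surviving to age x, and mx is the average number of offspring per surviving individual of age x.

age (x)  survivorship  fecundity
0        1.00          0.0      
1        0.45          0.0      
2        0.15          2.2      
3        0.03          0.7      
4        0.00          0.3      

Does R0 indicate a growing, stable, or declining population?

declining

R0 = Σ lx·mx = 0 + 0 + 0.33 + 0.021 + 0 = 0.351
R0 < 1, so the population is declining.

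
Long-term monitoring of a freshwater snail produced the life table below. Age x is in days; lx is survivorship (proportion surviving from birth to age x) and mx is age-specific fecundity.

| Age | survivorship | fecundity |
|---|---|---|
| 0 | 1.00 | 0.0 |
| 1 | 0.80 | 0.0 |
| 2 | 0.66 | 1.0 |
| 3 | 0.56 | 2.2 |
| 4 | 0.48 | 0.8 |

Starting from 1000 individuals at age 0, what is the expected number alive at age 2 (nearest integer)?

660

Expected survivors = N0 · l_2 = 1000 × 0.66 = 660 → 660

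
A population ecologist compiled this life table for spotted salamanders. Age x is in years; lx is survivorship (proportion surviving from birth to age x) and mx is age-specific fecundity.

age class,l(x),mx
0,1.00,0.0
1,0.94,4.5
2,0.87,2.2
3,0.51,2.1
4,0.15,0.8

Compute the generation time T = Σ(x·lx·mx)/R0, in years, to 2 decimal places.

lx·mx: 0, 4.23, 1.914, 1.071, 0.12 → R0 = 7.335
x·lx·mx: 0, 4.23, 3.828, 3.213, 0.48 → Σ = 11.751
T = 11.751 / 7.335 = 1.602045… → 1.60

1.60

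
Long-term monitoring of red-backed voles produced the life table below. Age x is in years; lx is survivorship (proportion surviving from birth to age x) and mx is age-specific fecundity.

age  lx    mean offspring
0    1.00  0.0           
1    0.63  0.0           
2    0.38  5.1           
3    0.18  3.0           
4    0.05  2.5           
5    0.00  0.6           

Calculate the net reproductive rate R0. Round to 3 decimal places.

lx·mx by age: 0, 0, 1.938, 0.54, 0.125, 0
R0 = Σ lx·mx = 2.603 → 2.603

2.603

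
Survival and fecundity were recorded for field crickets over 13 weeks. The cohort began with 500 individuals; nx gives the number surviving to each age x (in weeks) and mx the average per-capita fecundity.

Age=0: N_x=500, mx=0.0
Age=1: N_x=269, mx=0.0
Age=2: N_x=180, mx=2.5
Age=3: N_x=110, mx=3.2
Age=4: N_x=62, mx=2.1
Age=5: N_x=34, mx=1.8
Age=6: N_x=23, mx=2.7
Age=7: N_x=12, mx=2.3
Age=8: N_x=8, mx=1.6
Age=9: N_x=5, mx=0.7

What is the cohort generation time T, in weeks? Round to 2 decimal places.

3.17

lx = nx/n0 = nx/500: 1, 0.538, 0.36, 0.22, 0.124, 0.068, 0.046, 0.024, 0.016, 0.01
lx·mx: 0, 0, 0.9, 0.704, 0.2604, 0.1224, 0.1242, 0.0552, 0.0256, 0.007 → R0 = 2.1988
x·lx·mx: 0, 0, 1.8, 2.112, 1.0416, 0.612, 0.7452, 0.3864, 0.2048, 0.063 → Σ = 6.965
T = 6.965 / 2.1988 = 3.167637… → 3.17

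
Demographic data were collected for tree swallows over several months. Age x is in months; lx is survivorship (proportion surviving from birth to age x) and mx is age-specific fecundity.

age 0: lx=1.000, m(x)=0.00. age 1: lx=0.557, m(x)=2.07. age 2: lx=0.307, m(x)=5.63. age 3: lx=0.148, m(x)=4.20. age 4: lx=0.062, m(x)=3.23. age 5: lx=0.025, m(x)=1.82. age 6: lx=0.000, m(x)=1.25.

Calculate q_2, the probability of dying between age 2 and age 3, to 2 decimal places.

0.52

q_2 = (l_2 − l_3) / l_2 = (0.307 − 0.148) / 0.307
     = 0.159 / 0.307 = 0.517915… → 0.52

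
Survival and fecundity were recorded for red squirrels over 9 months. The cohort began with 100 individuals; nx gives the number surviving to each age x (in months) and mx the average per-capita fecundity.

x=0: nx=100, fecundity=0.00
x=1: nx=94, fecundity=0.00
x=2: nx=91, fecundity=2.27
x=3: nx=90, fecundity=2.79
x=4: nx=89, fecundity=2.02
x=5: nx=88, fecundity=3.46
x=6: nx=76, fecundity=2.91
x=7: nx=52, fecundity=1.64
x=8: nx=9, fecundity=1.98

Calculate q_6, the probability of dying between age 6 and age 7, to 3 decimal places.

0.316

lx = nx/n0 = nx/100: 1, 0.94, 0.91, 0.9, 0.89, 0.88, 0.76, 0.52, 0.09
q_6 = (l_6 − l_7) / l_6 = (0.76 − 0.52) / 0.76
     = 0.24 / 0.76 = 0.315789… → 0.316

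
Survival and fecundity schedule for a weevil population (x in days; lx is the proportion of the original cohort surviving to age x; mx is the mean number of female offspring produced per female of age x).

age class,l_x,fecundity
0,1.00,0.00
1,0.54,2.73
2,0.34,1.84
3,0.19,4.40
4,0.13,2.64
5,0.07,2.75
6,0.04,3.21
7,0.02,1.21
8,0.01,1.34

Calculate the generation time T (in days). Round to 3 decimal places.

lx·mx: 0, 1.4742, 0.6256, 0.836, 0.3432, 0.1925, 0.1284, 0.0242, 0.0134 → R0 = 3.6375
x·lx·mx: 0, 1.4742, 1.2512, 2.508, 1.3728, 0.9625, 0.7704, 0.1694, 0.1072 → Σ = 8.6157
T = 8.6157 / 3.6375 = 2.368577… → 2.369

2.369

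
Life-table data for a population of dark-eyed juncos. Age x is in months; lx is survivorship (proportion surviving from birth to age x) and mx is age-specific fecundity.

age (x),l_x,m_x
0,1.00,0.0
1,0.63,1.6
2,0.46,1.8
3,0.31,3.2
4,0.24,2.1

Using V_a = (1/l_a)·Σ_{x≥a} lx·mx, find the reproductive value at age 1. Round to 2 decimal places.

lx·mx for x ≥ 1: 1.008, 0.828, 0.992, 0.504 → sum = 3.332
V_1 = 3.332 / l_1 = 3.332 / 0.63 = 5.288889… → 5.29

5.29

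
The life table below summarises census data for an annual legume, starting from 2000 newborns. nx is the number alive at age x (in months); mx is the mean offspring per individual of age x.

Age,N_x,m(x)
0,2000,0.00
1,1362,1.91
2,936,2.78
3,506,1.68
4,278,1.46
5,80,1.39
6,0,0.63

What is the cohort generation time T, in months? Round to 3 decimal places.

lx = nx/n0 = nx/2000: 1, 0.681, 0.468, 0.253, 0.139, 0.04, 0
lx·mx: 0, 1.30071, 1.30104, 0.42504, 0.20294, 0.0556, 0 → R0 = 3.28533
x·lx·mx: 0, 1.30071, 2.60208, 1.27512, 0.81176, 0.278, 0 → Σ = 6.26767
T = 6.26767 / 3.28533 = 1.907775… → 1.908

1.908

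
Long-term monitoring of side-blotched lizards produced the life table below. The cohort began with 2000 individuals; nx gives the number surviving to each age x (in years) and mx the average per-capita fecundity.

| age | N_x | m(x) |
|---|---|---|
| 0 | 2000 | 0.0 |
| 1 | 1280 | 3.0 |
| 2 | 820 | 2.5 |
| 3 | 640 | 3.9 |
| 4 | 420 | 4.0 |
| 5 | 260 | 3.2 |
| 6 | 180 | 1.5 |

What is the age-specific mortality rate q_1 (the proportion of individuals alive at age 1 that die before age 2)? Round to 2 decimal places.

0.36

lx = nx/n0 = nx/2000: 1, 0.64, 0.41, 0.32, 0.21, 0.13, 0.09
q_1 = (l_1 − l_2) / l_1 = (0.64 − 0.41) / 0.64
     = 0.23 / 0.64 = 0.359375 → 0.36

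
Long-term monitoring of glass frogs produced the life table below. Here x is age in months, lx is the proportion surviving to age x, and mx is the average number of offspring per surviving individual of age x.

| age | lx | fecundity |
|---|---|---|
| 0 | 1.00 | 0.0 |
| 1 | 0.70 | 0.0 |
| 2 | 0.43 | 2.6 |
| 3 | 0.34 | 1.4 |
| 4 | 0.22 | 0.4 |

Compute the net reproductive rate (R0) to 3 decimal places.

1.682

lx·mx by age: 0, 0, 1.118, 0.476, 0.088
R0 = Σ lx·mx = 1.682 → 1.682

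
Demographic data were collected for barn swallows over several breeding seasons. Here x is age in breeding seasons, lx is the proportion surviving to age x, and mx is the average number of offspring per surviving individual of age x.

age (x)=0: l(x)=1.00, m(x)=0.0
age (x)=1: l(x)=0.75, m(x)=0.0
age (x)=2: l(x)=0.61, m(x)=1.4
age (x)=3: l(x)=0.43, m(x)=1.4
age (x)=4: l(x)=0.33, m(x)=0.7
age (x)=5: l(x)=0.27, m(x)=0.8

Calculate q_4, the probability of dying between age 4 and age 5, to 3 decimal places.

0.182

q_4 = (l_4 − l_5) / l_4 = (0.33 − 0.27) / 0.33
     = 0.06 / 0.33 = 0.181818… → 0.182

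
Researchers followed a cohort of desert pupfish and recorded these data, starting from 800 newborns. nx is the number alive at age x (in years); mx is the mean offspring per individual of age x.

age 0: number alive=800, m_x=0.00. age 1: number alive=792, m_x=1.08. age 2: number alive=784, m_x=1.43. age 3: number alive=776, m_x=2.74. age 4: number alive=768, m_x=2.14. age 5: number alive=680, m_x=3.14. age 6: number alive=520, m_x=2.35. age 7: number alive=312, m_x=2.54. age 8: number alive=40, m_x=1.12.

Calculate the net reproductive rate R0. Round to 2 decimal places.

12.43

lx = nx/n0 = nx/800: 1, 0.99, 0.98, 0.97, 0.96, 0.85, 0.65, 0.39, 0.05
lx·mx by age: 0, 1.0692, 1.4014, 2.6578, 2.0544, 2.669, 1.5275, 0.9906, 0.056
R0 = Σ lx·mx = 12.4259 → 12.43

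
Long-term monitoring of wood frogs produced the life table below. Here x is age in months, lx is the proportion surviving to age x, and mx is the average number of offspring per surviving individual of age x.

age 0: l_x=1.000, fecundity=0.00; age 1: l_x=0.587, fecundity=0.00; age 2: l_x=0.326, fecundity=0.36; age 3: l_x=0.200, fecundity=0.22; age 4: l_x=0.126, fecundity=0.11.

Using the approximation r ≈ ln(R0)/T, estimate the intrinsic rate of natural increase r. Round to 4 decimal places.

R0 = Σ lx·mx = 0 + 0 + 0.11736 + 0.044 + 0.01386 = 0.17522
Σ x·lx·mx = 0.42216; T = 0.42216/0.17522 = 2.40931…
r ≈ ln(R0)/T = ln(0.17522)/2.40931… = -0.722908… → -0.7229

-0.7229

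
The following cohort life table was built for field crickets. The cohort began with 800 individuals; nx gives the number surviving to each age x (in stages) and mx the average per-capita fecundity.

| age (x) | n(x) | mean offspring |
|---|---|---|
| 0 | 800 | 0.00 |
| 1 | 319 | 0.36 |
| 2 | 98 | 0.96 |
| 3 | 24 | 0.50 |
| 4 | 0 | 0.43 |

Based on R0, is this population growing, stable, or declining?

lx = nx/n0 = nx/800: 1, 0.39875, 0.1225, 0.03, 0
R0 = Σ lx·mx = 0 + 0.14355… + 0.1176 + 0.015 + 0 = 0.27615…
R0 < 1, so the population is declining.

declining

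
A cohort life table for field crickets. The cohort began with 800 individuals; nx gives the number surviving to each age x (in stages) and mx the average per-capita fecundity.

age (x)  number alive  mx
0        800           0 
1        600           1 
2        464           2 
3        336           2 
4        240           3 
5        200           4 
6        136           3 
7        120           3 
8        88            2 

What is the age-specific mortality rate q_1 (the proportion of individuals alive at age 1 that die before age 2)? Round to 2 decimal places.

0.23

lx = nx/n0 = nx/800: 1, 0.75, 0.58, 0.42, 0.3, 0.25, 0.17, 0.15, 0.11
q_1 = (l_1 − l_2) / l_1 = (0.75 − 0.58) / 0.75
     = 0.17 / 0.75 = 0.226667… → 0.23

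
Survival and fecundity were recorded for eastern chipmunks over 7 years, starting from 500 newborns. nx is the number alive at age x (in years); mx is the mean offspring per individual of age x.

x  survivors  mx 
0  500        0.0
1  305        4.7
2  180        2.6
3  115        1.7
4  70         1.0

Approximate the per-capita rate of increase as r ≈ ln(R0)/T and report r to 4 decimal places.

0.9820

lx = nx/n0 = nx/500: 1, 0.61, 0.36, 0.23, 0.14
R0 = Σ lx·mx = 0 + 2.867 + 0.936 + 0.391 + 0.14 = 4.334
Σ x·lx·mx = 6.472; T = 6.472/4.334 = 1.49331…
r ≈ ln(R0)/T = ln(4.334)/1.49331… = 0.982041… → 0.9820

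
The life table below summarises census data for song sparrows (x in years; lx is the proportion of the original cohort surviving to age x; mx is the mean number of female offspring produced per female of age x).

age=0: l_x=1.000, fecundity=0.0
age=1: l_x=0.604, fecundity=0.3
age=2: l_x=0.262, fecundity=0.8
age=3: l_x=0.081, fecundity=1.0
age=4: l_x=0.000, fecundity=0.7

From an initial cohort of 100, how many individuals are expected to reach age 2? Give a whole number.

26

Expected survivors = N0 · l_2 = 100 × 0.262 = 26.2 → 26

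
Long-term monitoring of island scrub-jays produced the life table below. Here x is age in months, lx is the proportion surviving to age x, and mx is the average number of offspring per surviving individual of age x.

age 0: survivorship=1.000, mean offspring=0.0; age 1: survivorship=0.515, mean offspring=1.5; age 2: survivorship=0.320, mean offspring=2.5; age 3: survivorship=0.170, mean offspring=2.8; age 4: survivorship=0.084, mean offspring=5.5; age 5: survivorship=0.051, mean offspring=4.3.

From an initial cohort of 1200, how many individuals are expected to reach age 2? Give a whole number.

384

Expected survivors = N0 · l_2 = 1200 × 0.320 = 384 → 384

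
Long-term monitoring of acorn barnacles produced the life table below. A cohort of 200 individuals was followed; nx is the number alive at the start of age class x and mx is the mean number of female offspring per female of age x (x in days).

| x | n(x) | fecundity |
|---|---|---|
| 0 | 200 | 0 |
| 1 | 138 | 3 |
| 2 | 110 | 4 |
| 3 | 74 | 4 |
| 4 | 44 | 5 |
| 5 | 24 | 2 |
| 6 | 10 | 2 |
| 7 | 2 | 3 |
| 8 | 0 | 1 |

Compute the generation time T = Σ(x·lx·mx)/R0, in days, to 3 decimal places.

2.399

lx = nx/n0 = nx/200: 1, 0.69, 0.55, 0.37, 0.22, 0.12, 0.05, 0.01, 0
lx·mx: 0, 2.07, 2.2, 1.48, 1.1, 0.24, 0.1, 0.03, 0 → R0 = 7.22
x·lx·mx: 0, 2.07, 4.4, 4.44, 4.4, 1.2, 0.6, 0.21, 0 → Σ = 17.32
T = 17.32 / 7.22 = 2.398892… → 2.399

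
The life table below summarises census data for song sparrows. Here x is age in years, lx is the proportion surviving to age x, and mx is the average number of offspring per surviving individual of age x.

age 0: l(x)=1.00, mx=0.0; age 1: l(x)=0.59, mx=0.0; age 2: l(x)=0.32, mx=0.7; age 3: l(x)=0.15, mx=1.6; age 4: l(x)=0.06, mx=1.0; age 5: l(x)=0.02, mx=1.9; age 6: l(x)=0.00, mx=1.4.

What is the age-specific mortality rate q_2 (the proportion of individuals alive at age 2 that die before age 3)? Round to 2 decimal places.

0.53

q_2 = (l_2 − l_3) / l_2 = (0.32 − 0.15) / 0.32
     = 0.17 / 0.32 = 0.53125 → 0.53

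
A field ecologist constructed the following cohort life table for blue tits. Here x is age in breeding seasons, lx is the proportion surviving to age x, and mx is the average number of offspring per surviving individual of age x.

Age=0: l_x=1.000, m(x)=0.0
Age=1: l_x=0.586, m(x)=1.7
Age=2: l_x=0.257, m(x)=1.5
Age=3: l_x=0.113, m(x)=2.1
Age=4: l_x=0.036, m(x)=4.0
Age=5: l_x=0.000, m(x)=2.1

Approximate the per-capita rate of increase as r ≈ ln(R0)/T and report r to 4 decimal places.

R0 = Σ lx·mx = 0 + 0.9962 + 0.3855 + 0.2373 + 0.144 + 0 = 1.763
Σ x·lx·mx = 3.0551; T = 3.0551/1.763 = 1.7329…
r ≈ ln(R0)/T = ln(1.763)/1.7329… = 0.327207… → 0.3272

0.3272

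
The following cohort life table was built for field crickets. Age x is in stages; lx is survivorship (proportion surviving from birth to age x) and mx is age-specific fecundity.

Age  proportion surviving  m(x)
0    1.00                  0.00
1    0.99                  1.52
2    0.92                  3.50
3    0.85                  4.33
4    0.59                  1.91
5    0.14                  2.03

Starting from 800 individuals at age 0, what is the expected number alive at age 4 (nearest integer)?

472

Expected survivors = N0 · l_4 = 800 × 0.59 = 472 → 472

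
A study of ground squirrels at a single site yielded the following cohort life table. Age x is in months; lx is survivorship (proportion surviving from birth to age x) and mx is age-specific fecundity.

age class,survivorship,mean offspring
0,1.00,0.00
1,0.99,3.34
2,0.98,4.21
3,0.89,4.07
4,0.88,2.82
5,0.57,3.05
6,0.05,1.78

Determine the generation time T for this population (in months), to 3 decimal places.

lx·mx: 0, 3.3066, 4.1258, 3.6223, 2.4816, 1.7385, 0.089 → R0 = 15.3638
x·lx·mx: 0, 3.3066, 8.2516, 10.8669, 9.9264, 8.6925, 0.534 → Σ = 41.578
T = 41.578 / 15.3638 = 2.706232… → 2.706

2.706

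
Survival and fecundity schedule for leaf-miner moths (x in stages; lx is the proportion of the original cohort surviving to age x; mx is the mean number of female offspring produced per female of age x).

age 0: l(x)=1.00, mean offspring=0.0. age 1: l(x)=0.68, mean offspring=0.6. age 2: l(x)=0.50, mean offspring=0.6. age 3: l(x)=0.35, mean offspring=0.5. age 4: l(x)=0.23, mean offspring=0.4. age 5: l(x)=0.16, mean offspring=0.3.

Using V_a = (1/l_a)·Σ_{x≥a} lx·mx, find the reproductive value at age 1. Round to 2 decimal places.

1.50

lx·mx for x ≥ 1: 0.408, 0.3, 0.175, 0.092, 0.048 → sum = 1.023
V_1 = 1.023 / l_1 = 1.023 / 0.68 = 1.504412… → 1.50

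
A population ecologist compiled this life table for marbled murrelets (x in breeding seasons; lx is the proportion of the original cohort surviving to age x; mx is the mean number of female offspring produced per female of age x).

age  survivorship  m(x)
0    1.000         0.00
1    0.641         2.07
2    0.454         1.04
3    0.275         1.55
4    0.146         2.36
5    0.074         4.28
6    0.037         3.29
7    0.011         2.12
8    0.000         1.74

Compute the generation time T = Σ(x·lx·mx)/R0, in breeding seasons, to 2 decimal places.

2.44

lx·mx: 0, 1.32687, 0.47216, 0.42625, 0.34456, 0.31672, 0.12173, 0.02332, 0 → R0 = 3.03161
x·lx·mx: 0, 1.32687, 0.94432, 1.27875, 1.37824, 1.5836, 0.73038, 0.16324, 0 → Σ = 7.4054
T = 7.4054 / 3.03161 = 2.442728… → 2.44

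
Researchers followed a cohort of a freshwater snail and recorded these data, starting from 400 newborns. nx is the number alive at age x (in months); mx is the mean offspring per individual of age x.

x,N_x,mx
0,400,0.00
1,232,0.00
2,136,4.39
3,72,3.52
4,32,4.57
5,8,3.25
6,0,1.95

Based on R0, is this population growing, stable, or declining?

lx = nx/n0 = nx/400: 1, 0.58, 0.34, 0.18, 0.08, 0.02, 0
R0 = Σ lx·mx = 0 + 0 + 1.4926 + 0.6336 + 0.3656 + 0.065 + 0 = 2.5568
R0 > 1, so the population is growing.

growing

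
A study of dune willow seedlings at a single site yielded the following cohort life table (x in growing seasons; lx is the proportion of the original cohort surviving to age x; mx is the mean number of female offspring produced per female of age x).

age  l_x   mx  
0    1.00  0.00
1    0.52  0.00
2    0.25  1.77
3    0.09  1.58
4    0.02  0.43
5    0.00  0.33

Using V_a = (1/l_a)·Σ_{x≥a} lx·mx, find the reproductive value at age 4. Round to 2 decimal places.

lx·mx for x ≥ 4: 0.0086, 0 → sum = 0.0086
V_4 = 0.0086 / l_4 = 0.0086 / 0.02 = 0.43 → 0.43

0.43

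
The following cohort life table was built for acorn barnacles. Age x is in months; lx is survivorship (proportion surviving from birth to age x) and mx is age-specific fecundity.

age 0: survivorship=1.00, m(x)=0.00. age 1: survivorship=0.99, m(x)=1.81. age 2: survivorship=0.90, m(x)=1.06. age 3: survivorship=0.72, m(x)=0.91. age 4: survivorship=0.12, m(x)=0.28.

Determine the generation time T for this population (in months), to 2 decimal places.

1.69

lx·mx: 0, 1.7919, 0.954, 0.6552, 0.0336 → R0 = 3.4347
x·lx·mx: 0, 1.7919, 1.908, 1.9656, 0.1344 → Σ = 5.7999
T = 5.7999 / 3.4347 = 1.688619… → 1.69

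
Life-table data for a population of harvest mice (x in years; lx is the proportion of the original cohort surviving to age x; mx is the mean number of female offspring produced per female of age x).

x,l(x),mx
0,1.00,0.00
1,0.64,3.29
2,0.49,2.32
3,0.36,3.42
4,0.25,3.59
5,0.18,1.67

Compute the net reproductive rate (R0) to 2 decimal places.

lx·mx by age: 0, 2.1056, 1.1368, 1.2312, 0.8975, 0.3006
R0 = Σ lx·mx = 5.6717 → 5.67

5.67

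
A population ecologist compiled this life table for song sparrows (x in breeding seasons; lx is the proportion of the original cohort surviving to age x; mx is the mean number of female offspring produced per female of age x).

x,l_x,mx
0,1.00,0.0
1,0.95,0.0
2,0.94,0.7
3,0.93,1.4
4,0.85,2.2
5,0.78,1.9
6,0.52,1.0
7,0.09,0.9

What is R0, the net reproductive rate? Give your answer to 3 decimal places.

5.913

lx·mx by age: 0, 0, 0.658, 1.302, 1.87, 1.482, 0.52, 0.081
R0 = Σ lx·mx = 5.913 → 5.913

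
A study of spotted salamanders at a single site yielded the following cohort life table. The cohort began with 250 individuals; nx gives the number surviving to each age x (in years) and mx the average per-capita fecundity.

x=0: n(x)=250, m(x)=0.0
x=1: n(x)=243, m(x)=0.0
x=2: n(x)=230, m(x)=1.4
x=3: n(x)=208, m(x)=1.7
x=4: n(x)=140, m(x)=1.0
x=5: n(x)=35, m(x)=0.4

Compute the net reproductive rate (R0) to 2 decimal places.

lx = nx/n0 = nx/250: 1, 0.972, 0.92, 0.832, 0.56, 0.14
lx·mx by age: 0, 0, 1.288, 1.4144, 0.56, 0.056
R0 = Σ lx·mx = 3.3184 → 3.32

3.32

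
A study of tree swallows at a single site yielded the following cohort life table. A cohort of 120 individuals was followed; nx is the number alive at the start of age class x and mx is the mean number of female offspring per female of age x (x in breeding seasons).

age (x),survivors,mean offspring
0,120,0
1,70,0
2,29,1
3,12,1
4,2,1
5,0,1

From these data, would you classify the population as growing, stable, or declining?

declining

lx = nx/n0 = nx/120: 1, 0.58333…, 0.24167…, 0.1, 0.01667…, 0
R0 = Σ lx·mx = 0 + 0 + 0.241667… + 0.1 + 0.016667… + 0 = 0.358333…
R0 < 1, so the population is declining.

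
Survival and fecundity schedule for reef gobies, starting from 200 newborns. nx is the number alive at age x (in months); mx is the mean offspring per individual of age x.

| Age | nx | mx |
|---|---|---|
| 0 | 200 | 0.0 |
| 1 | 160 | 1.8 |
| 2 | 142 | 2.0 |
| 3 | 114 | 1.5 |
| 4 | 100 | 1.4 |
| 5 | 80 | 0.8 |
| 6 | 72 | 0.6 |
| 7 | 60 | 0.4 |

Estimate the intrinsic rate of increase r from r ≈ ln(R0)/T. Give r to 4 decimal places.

0.6153

lx = nx/n0 = nx/200: 1, 0.8, 0.71, 0.57, 0.5, 0.4, 0.36, 0.3
R0 = Σ lx·mx = 0 + 1.44 + 1.42 + 0.855 + 0.7 + 0.32 + 0.216 + 0.12 = 5.071
Σ x·lx·mx = 13.381; T = 13.381/5.071 = 2.63873…
r ≈ ln(R0)/T = ln(5.071)/2.63873… = 0.615273… → 0.6153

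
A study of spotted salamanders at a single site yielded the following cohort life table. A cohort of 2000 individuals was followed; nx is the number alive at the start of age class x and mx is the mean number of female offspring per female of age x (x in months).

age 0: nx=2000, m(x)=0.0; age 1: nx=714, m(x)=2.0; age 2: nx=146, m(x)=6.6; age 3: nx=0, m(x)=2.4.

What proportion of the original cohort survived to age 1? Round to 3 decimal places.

0.357

l_1 = n_1/n_0 = 714/2000 = 0.357 → 0.357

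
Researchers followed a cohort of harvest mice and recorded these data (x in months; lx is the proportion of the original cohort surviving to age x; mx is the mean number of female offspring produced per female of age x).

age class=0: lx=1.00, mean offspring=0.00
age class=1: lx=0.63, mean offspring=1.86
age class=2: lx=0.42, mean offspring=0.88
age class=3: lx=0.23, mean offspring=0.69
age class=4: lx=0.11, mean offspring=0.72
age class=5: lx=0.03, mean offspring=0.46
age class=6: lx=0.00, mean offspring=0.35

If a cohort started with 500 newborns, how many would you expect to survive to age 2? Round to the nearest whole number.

210

Expected survivors = N0 · l_2 = 500 × 0.42 = 210 → 210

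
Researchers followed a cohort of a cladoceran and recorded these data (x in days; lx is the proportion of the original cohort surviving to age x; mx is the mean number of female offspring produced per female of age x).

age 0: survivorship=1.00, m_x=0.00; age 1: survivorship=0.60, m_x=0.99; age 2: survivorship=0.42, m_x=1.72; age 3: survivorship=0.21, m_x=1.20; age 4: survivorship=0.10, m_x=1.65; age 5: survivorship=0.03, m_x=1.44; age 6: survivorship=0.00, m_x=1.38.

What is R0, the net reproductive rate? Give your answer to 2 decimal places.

1.78

lx·mx by age: 0, 0.594, 0.7224, 0.252, 0.165, 0.0432, 0
R0 = Σ lx·mx = 1.7766 → 1.78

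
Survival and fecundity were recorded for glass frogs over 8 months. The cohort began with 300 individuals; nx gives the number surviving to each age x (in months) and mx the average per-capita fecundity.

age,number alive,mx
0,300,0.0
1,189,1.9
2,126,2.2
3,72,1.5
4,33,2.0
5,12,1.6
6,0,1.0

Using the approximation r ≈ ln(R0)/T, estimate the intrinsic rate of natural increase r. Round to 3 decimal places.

0.528

lx = nx/n0 = nx/300: 1, 0.63, 0.42, 0.24, 0.11, 0.04, 0
R0 = Σ lx·mx = 0 + 1.197 + 0.924 + 0.36 + 0.22 + 0.064 + 0 = 2.765
Σ x·lx·mx = 5.325; T = 5.325/2.765 = 1.92586…
r ≈ ln(R0)/T = ln(2.765)/1.92586… = 0.5281… → 0.528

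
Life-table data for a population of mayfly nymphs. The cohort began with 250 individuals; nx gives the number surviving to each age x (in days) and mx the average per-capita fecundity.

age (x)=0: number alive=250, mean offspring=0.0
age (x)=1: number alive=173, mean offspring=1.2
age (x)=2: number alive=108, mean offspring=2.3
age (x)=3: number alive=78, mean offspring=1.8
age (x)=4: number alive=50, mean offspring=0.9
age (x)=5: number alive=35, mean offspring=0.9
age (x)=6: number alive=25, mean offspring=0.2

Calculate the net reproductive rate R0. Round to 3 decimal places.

2.712

lx = nx/n0 = nx/250: 1, 0.692, 0.432, 0.312, 0.2, 0.14, 0.1
lx·mx by age: 0, 0.8304, 0.9936, 0.5616, 0.18, 0.126, 0.02
R0 = Σ lx·mx = 2.7116 → 2.712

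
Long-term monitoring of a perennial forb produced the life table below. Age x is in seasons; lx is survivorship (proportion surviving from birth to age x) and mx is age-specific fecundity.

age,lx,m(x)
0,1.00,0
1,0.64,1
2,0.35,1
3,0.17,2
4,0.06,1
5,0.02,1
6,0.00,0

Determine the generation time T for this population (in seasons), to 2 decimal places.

lx·mx: 0, 0.64, 0.35, 0.34, 0.06, 0.02, 0 → R0 = 1.41
x·lx·mx: 0, 0.64, 0.7, 1.02, 0.24, 0.1, 0 → Σ = 2.7
T = 2.7 / 1.41 = 1.914894… → 1.91

1.91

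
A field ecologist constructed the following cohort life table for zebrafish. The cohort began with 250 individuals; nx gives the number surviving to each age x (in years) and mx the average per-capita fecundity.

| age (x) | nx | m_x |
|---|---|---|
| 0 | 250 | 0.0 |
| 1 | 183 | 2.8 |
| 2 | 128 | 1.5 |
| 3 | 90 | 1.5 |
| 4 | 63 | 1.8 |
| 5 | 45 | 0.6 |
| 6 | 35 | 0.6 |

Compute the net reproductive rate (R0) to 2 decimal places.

lx = nx/n0 = nx/250: 1, 0.732, 0.512, 0.36, 0.252, 0.18, 0.14
lx·mx by age: 0, 2.0496, 0.768, 0.54, 0.4536, 0.108, 0.084
R0 = Σ lx·mx = 4.0032 → 4.00

4.00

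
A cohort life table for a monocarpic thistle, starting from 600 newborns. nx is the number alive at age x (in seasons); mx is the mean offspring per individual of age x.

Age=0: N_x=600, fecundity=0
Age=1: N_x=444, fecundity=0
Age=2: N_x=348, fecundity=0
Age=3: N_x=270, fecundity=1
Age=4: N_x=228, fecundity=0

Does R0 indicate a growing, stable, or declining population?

lx = nx/n0 = nx/600: 1, 0.74, 0.58, 0.45, 0.38
R0 = Σ lx·mx = 0 + 0 + 0 + 0.45 + 0 = 0.45
R0 < 1, so the population is declining.

declining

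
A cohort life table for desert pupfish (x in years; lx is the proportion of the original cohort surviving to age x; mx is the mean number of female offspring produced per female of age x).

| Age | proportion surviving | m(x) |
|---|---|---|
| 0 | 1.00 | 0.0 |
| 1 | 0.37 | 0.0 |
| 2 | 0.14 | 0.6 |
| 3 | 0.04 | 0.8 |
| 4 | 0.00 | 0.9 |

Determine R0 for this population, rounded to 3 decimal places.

lx·mx by age: 0, 0, 0.084, 0.032, 0
R0 = Σ lx·mx = 0.116 → 0.116

0.116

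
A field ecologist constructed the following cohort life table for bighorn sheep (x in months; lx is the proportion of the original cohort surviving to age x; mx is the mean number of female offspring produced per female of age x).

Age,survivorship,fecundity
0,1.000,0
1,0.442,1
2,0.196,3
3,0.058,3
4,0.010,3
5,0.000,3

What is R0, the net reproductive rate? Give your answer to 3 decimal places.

lx·mx by age: 0, 0.442, 0.588, 0.174, 0.03, 0
R0 = Σ lx·mx = 1.234 → 1.234

1.234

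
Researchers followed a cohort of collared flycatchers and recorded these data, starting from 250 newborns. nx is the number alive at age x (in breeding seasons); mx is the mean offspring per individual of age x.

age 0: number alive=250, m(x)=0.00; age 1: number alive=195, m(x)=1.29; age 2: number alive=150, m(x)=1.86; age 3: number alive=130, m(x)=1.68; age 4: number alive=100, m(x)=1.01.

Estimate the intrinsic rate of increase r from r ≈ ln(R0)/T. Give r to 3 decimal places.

lx = nx/n0 = nx/250: 1, 0.78, 0.6, 0.52, 0.4
R0 = Σ lx·mx = 0 + 1.0062 + 1.116 + 0.8736 + 0.404 = 3.3998
Σ x·lx·mx = 7.475; T = 7.475/3.3998 = 2.19866…
r ≈ ln(R0)/T = ln(3.3998)/2.19866… = 0.55657… → 0.557

0.557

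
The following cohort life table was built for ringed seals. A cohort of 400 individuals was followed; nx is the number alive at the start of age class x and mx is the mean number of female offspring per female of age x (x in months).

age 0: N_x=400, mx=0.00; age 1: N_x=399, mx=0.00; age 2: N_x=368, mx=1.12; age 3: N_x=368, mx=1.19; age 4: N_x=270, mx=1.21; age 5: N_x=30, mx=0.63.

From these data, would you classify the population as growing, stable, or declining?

growing

lx = nx/n0 = nx/400: 1, 0.9975, 0.92, 0.92, 0.675, 0.075
R0 = Σ lx·mx = 0 + 0 + 1.0304 + 1.0948 + 0.81675 + 0.04725 = 2.9892
R0 > 1, so the population is growing.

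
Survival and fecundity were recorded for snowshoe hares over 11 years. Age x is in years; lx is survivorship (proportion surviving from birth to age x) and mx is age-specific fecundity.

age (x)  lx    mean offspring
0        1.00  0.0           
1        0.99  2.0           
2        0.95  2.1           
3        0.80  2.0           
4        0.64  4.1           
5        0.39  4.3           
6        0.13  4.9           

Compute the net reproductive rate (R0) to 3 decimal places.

lx·mx by age: 0, 1.98, 1.995, 1.6, 2.624, 1.677, 0.637
R0 = Σ lx·mx = 10.513 → 10.513

10.513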